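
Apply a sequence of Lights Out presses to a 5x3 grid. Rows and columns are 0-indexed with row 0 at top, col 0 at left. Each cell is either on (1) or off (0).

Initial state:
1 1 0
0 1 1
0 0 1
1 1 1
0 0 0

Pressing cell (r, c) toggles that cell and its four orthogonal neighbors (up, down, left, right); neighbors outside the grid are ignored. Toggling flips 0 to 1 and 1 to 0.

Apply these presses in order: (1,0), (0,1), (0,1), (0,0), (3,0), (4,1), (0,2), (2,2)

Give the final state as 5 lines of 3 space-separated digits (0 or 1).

Answer: 1 1 1
0 0 1
0 1 0
0 1 0
0 1 1

Derivation:
After press 1 at (1,0):
0 1 0
1 0 1
1 0 1
1 1 1
0 0 0

After press 2 at (0,1):
1 0 1
1 1 1
1 0 1
1 1 1
0 0 0

After press 3 at (0,1):
0 1 0
1 0 1
1 0 1
1 1 1
0 0 0

After press 4 at (0,0):
1 0 0
0 0 1
1 0 1
1 1 1
0 0 0

After press 5 at (3,0):
1 0 0
0 0 1
0 0 1
0 0 1
1 0 0

After press 6 at (4,1):
1 0 0
0 0 1
0 0 1
0 1 1
0 1 1

After press 7 at (0,2):
1 1 1
0 0 0
0 0 1
0 1 1
0 1 1

After press 8 at (2,2):
1 1 1
0 0 1
0 1 0
0 1 0
0 1 1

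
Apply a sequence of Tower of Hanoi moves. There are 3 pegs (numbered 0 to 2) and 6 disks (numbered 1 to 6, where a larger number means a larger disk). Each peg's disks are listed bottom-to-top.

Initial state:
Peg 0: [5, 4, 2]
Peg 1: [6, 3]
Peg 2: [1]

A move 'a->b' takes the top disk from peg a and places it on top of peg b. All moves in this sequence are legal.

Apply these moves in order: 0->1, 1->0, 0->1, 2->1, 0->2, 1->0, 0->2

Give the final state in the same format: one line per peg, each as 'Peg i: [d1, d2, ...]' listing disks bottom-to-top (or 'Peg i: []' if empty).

Answer: Peg 0: [5]
Peg 1: [6, 3, 2]
Peg 2: [4, 1]

Derivation:
After move 1 (0->1):
Peg 0: [5, 4]
Peg 1: [6, 3, 2]
Peg 2: [1]

After move 2 (1->0):
Peg 0: [5, 4, 2]
Peg 1: [6, 3]
Peg 2: [1]

After move 3 (0->1):
Peg 0: [5, 4]
Peg 1: [6, 3, 2]
Peg 2: [1]

After move 4 (2->1):
Peg 0: [5, 4]
Peg 1: [6, 3, 2, 1]
Peg 2: []

After move 5 (0->2):
Peg 0: [5]
Peg 1: [6, 3, 2, 1]
Peg 2: [4]

After move 6 (1->0):
Peg 0: [5, 1]
Peg 1: [6, 3, 2]
Peg 2: [4]

After move 7 (0->2):
Peg 0: [5]
Peg 1: [6, 3, 2]
Peg 2: [4, 1]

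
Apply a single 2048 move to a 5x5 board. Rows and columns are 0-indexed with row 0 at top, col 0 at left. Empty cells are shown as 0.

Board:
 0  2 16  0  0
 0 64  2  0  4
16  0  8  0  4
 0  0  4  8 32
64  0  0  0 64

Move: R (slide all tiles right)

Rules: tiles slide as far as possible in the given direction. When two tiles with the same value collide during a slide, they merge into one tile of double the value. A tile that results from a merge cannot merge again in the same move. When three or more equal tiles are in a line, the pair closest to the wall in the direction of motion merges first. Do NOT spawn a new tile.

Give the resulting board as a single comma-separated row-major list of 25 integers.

Slide right:
row 0: [0, 2, 16, 0, 0] -> [0, 0, 0, 2, 16]
row 1: [0, 64, 2, 0, 4] -> [0, 0, 64, 2, 4]
row 2: [16, 0, 8, 0, 4] -> [0, 0, 16, 8, 4]
row 3: [0, 0, 4, 8, 32] -> [0, 0, 4, 8, 32]
row 4: [64, 0, 0, 0, 64] -> [0, 0, 0, 0, 128]

Answer: 0, 0, 0, 2, 16, 0, 0, 64, 2, 4, 0, 0, 16, 8, 4, 0, 0, 4, 8, 32, 0, 0, 0, 0, 128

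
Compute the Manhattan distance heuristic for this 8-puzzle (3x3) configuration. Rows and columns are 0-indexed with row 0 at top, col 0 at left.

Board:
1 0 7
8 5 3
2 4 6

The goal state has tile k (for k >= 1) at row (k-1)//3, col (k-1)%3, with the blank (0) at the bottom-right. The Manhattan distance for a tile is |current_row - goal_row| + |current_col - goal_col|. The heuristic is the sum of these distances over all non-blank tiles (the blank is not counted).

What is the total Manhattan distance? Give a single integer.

Tile 1: (0,0)->(0,0) = 0
Tile 7: (0,2)->(2,0) = 4
Tile 8: (1,0)->(2,1) = 2
Tile 5: (1,1)->(1,1) = 0
Tile 3: (1,2)->(0,2) = 1
Tile 2: (2,0)->(0,1) = 3
Tile 4: (2,1)->(1,0) = 2
Tile 6: (2,2)->(1,2) = 1
Sum: 0 + 4 + 2 + 0 + 1 + 3 + 2 + 1 = 13

Answer: 13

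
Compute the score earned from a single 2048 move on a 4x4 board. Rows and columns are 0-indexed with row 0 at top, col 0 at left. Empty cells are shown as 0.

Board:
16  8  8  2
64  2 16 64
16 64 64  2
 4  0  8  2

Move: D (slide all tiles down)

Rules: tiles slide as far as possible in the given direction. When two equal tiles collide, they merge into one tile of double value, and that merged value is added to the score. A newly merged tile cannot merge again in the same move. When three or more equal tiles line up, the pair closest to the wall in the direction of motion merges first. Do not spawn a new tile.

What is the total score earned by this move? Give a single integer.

Answer: 4

Derivation:
Slide down:
col 0: [16, 64, 16, 4] -> [16, 64, 16, 4]  score +0 (running 0)
col 1: [8, 2, 64, 0] -> [0, 8, 2, 64]  score +0 (running 0)
col 2: [8, 16, 64, 8] -> [8, 16, 64, 8]  score +0 (running 0)
col 3: [2, 64, 2, 2] -> [0, 2, 64, 4]  score +4 (running 4)
Board after move:
16  0  8  0
64  8 16  2
16  2 64 64
 4 64  8  4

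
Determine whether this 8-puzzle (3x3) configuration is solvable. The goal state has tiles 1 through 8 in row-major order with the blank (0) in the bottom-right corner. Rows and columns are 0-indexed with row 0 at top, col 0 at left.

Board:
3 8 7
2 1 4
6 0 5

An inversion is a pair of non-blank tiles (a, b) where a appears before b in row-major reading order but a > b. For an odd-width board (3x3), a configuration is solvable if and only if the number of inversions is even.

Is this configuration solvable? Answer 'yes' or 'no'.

Answer: no

Derivation:
Inversions (pairs i<j in row-major order where tile[i] > tile[j] > 0): 15
15 is odd, so the puzzle is not solvable.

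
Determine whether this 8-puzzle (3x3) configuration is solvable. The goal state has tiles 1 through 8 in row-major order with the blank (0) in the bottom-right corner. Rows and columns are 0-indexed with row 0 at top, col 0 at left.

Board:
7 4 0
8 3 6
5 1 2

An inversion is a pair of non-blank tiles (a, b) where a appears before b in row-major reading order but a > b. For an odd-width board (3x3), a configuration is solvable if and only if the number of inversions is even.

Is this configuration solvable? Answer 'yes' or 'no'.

Answer: no

Derivation:
Inversions (pairs i<j in row-major order where tile[i] > tile[j] > 0): 21
21 is odd, so the puzzle is not solvable.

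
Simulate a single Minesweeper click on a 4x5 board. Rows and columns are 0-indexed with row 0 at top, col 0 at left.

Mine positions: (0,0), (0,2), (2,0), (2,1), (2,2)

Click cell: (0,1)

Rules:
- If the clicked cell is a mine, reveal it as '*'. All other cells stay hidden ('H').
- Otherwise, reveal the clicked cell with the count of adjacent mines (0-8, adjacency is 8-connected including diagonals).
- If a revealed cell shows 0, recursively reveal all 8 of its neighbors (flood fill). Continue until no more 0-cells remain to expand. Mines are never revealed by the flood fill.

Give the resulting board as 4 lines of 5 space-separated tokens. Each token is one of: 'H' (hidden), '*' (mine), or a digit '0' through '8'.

H 2 H H H
H H H H H
H H H H H
H H H H H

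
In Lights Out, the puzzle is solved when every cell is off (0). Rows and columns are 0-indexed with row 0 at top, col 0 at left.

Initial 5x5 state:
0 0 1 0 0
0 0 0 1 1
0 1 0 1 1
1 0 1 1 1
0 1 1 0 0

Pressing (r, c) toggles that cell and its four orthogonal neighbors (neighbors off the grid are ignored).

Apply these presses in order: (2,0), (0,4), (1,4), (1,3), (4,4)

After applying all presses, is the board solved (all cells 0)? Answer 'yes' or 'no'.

After press 1 at (2,0):
0 0 1 0 0
1 0 0 1 1
1 0 0 1 1
0 0 1 1 1
0 1 1 0 0

After press 2 at (0,4):
0 0 1 1 1
1 0 0 1 0
1 0 0 1 1
0 0 1 1 1
0 1 1 0 0

After press 3 at (1,4):
0 0 1 1 0
1 0 0 0 1
1 0 0 1 0
0 0 1 1 1
0 1 1 0 0

After press 4 at (1,3):
0 0 1 0 0
1 0 1 1 0
1 0 0 0 0
0 0 1 1 1
0 1 1 0 0

After press 5 at (4,4):
0 0 1 0 0
1 0 1 1 0
1 0 0 0 0
0 0 1 1 0
0 1 1 1 1

Lights still on: 11

Answer: no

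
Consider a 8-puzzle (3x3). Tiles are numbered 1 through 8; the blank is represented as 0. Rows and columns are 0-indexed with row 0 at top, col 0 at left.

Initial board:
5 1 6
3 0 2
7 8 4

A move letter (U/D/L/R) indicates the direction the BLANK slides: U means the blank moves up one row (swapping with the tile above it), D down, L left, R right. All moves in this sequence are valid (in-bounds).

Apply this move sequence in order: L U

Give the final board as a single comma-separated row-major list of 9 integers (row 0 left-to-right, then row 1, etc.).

After move 1 (L):
5 1 6
0 3 2
7 8 4

After move 2 (U):
0 1 6
5 3 2
7 8 4

Answer: 0, 1, 6, 5, 3, 2, 7, 8, 4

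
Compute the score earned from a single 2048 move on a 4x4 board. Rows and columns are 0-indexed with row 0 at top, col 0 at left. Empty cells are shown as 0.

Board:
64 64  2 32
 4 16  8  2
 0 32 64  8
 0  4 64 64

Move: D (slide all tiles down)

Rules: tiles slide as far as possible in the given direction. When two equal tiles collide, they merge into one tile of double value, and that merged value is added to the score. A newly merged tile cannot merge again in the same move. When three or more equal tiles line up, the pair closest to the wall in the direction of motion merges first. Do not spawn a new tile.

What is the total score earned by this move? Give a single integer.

Answer: 128

Derivation:
Slide down:
col 0: [64, 4, 0, 0] -> [0, 0, 64, 4]  score +0 (running 0)
col 1: [64, 16, 32, 4] -> [64, 16, 32, 4]  score +0 (running 0)
col 2: [2, 8, 64, 64] -> [0, 2, 8, 128]  score +128 (running 128)
col 3: [32, 2, 8, 64] -> [32, 2, 8, 64]  score +0 (running 128)
Board after move:
  0  64   0  32
  0  16   2   2
 64  32   8   8
  4   4 128  64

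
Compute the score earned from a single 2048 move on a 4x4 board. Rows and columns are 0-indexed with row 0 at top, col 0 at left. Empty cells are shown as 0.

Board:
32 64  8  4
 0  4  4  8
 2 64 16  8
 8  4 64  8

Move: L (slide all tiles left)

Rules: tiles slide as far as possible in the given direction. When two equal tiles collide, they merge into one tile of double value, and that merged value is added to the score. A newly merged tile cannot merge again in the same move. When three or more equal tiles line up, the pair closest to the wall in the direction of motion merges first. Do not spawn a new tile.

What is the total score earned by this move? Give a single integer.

Slide left:
row 0: [32, 64, 8, 4] -> [32, 64, 8, 4]  score +0 (running 0)
row 1: [0, 4, 4, 8] -> [8, 8, 0, 0]  score +8 (running 8)
row 2: [2, 64, 16, 8] -> [2, 64, 16, 8]  score +0 (running 8)
row 3: [8, 4, 64, 8] -> [8, 4, 64, 8]  score +0 (running 8)
Board after move:
32 64  8  4
 8  8  0  0
 2 64 16  8
 8  4 64  8

Answer: 8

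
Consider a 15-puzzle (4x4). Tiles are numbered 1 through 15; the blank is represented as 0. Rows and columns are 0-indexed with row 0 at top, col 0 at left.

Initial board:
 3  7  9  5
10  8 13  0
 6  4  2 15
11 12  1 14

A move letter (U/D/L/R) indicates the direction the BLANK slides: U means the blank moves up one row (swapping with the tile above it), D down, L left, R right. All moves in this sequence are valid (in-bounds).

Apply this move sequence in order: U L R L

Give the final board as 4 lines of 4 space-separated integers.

Answer:  3  7  0  9
10  8 13  5
 6  4  2 15
11 12  1 14

Derivation:
After move 1 (U):
 3  7  9  0
10  8 13  5
 6  4  2 15
11 12  1 14

After move 2 (L):
 3  7  0  9
10  8 13  5
 6  4  2 15
11 12  1 14

After move 3 (R):
 3  7  9  0
10  8 13  5
 6  4  2 15
11 12  1 14

After move 4 (L):
 3  7  0  9
10  8 13  5
 6  4  2 15
11 12  1 14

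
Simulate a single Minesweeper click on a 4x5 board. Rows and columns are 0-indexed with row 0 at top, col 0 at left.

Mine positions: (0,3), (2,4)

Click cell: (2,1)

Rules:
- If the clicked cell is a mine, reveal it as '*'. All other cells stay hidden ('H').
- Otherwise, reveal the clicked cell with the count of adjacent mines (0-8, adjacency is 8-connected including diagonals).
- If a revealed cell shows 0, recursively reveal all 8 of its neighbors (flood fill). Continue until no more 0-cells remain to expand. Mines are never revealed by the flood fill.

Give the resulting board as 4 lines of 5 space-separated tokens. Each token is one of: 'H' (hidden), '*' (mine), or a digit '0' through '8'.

0 0 1 H H
0 0 1 2 H
0 0 0 1 H
0 0 0 1 H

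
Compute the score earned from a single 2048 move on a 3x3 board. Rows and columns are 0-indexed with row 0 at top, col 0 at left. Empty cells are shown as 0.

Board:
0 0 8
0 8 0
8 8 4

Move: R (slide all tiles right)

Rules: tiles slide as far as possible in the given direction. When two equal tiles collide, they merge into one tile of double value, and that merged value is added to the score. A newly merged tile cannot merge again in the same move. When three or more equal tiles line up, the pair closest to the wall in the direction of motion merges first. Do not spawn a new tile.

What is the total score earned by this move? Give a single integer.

Slide right:
row 0: [0, 0, 8] -> [0, 0, 8]  score +0 (running 0)
row 1: [0, 8, 0] -> [0, 0, 8]  score +0 (running 0)
row 2: [8, 8, 4] -> [0, 16, 4]  score +16 (running 16)
Board after move:
 0  0  8
 0  0  8
 0 16  4

Answer: 16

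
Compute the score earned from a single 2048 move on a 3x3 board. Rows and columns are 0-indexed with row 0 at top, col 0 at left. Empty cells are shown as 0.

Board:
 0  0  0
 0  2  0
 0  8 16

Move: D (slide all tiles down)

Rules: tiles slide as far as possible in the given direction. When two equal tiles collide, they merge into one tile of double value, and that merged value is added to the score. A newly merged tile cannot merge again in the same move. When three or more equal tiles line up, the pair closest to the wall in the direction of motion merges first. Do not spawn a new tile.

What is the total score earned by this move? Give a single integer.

Answer: 0

Derivation:
Slide down:
col 0: [0, 0, 0] -> [0, 0, 0]  score +0 (running 0)
col 1: [0, 2, 8] -> [0, 2, 8]  score +0 (running 0)
col 2: [0, 0, 16] -> [0, 0, 16]  score +0 (running 0)
Board after move:
 0  0  0
 0  2  0
 0  8 16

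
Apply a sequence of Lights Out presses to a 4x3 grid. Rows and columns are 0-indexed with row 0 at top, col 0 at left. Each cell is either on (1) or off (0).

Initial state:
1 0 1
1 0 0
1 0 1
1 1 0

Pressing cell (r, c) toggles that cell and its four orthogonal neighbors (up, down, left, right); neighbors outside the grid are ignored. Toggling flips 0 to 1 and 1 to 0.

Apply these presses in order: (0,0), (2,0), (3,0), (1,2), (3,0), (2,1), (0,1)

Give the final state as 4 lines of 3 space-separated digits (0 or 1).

After press 1 at (0,0):
0 1 1
0 0 0
1 0 1
1 1 0

After press 2 at (2,0):
0 1 1
1 0 0
0 1 1
0 1 0

After press 3 at (3,0):
0 1 1
1 0 0
1 1 1
1 0 0

After press 4 at (1,2):
0 1 0
1 1 1
1 1 0
1 0 0

After press 5 at (3,0):
0 1 0
1 1 1
0 1 0
0 1 0

After press 6 at (2,1):
0 1 0
1 0 1
1 0 1
0 0 0

After press 7 at (0,1):
1 0 1
1 1 1
1 0 1
0 0 0

Answer: 1 0 1
1 1 1
1 0 1
0 0 0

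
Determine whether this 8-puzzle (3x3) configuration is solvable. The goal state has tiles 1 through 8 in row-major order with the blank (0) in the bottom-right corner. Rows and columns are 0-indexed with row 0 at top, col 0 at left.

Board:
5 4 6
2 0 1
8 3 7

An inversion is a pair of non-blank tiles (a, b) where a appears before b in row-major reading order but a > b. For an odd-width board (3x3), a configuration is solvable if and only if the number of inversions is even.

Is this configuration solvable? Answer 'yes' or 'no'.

Inversions (pairs i<j in row-major order where tile[i] > tile[j] > 0): 13
13 is odd, so the puzzle is not solvable.

Answer: no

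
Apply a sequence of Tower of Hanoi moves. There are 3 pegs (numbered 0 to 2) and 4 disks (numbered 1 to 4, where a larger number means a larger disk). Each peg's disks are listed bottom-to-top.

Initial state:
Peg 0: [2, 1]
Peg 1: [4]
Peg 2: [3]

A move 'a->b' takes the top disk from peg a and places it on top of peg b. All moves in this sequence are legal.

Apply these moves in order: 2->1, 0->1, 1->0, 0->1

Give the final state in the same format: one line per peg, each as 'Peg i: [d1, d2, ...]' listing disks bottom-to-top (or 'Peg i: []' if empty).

After move 1 (2->1):
Peg 0: [2, 1]
Peg 1: [4, 3]
Peg 2: []

After move 2 (0->1):
Peg 0: [2]
Peg 1: [4, 3, 1]
Peg 2: []

After move 3 (1->0):
Peg 0: [2, 1]
Peg 1: [4, 3]
Peg 2: []

After move 4 (0->1):
Peg 0: [2]
Peg 1: [4, 3, 1]
Peg 2: []

Answer: Peg 0: [2]
Peg 1: [4, 3, 1]
Peg 2: []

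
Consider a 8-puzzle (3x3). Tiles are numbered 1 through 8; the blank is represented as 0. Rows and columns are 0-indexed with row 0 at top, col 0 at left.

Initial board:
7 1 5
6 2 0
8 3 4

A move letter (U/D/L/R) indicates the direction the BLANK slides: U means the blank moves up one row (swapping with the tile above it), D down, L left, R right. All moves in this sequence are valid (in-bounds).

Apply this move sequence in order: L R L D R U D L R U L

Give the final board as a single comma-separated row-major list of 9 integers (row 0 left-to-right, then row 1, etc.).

Answer: 7, 1, 5, 6, 0, 3, 8, 4, 2

Derivation:
After move 1 (L):
7 1 5
6 0 2
8 3 4

After move 2 (R):
7 1 5
6 2 0
8 3 4

After move 3 (L):
7 1 5
6 0 2
8 3 4

After move 4 (D):
7 1 5
6 3 2
8 0 4

After move 5 (R):
7 1 5
6 3 2
8 4 0

After move 6 (U):
7 1 5
6 3 0
8 4 2

After move 7 (D):
7 1 5
6 3 2
8 4 0

After move 8 (L):
7 1 5
6 3 2
8 0 4

After move 9 (R):
7 1 5
6 3 2
8 4 0

After move 10 (U):
7 1 5
6 3 0
8 4 2

After move 11 (L):
7 1 5
6 0 3
8 4 2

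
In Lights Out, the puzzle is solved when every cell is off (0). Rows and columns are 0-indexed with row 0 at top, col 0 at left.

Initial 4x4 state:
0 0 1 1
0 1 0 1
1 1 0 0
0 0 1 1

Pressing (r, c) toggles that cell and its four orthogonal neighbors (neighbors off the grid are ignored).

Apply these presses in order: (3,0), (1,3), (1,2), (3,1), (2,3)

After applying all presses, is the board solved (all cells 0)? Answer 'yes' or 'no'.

After press 1 at (3,0):
0 0 1 1
0 1 0 1
0 1 0 0
1 1 1 1

After press 2 at (1,3):
0 0 1 0
0 1 1 0
0 1 0 1
1 1 1 1

After press 3 at (1,2):
0 0 0 0
0 0 0 1
0 1 1 1
1 1 1 1

After press 4 at (3,1):
0 0 0 0
0 0 0 1
0 0 1 1
0 0 0 1

After press 5 at (2,3):
0 0 0 0
0 0 0 0
0 0 0 0
0 0 0 0

Lights still on: 0

Answer: yes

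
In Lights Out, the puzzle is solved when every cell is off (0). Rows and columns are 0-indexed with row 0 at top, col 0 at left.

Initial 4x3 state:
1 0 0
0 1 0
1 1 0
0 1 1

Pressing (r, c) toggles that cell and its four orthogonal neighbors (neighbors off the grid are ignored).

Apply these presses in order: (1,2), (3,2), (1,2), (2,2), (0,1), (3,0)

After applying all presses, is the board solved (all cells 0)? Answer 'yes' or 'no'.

Answer: no

Derivation:
After press 1 at (1,2):
1 0 1
0 0 1
1 1 1
0 1 1

After press 2 at (3,2):
1 0 1
0 0 1
1 1 0
0 0 0

After press 3 at (1,2):
1 0 0
0 1 0
1 1 1
0 0 0

After press 4 at (2,2):
1 0 0
0 1 1
1 0 0
0 0 1

After press 5 at (0,1):
0 1 1
0 0 1
1 0 0
0 0 1

After press 6 at (3,0):
0 1 1
0 0 1
0 0 0
1 1 1

Lights still on: 6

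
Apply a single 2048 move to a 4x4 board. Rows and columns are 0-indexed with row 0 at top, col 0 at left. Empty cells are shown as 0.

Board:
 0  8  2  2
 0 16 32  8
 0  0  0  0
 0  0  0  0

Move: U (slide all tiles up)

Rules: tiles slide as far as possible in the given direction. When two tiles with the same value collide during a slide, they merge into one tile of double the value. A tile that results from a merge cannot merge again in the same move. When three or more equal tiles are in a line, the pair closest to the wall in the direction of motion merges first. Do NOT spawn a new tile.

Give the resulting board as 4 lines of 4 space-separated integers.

Answer:  0  8  2  2
 0 16 32  8
 0  0  0  0
 0  0  0  0

Derivation:
Slide up:
col 0: [0, 0, 0, 0] -> [0, 0, 0, 0]
col 1: [8, 16, 0, 0] -> [8, 16, 0, 0]
col 2: [2, 32, 0, 0] -> [2, 32, 0, 0]
col 3: [2, 8, 0, 0] -> [2, 8, 0, 0]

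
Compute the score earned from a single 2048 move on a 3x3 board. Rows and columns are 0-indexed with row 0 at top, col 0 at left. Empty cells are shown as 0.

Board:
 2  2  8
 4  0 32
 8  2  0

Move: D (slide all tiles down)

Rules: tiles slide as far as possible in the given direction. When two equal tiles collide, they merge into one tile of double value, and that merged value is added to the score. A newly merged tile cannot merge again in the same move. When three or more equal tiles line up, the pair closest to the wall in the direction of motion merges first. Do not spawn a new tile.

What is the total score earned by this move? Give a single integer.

Slide down:
col 0: [2, 4, 8] -> [2, 4, 8]  score +0 (running 0)
col 1: [2, 0, 2] -> [0, 0, 4]  score +4 (running 4)
col 2: [8, 32, 0] -> [0, 8, 32]  score +0 (running 4)
Board after move:
 2  0  0
 4  0  8
 8  4 32

Answer: 4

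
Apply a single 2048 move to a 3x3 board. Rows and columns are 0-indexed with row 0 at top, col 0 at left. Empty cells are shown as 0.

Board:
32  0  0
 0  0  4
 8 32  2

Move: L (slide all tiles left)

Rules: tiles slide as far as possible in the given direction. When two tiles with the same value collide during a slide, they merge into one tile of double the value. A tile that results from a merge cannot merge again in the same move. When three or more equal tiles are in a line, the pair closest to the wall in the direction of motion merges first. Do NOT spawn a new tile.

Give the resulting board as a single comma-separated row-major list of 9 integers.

Slide left:
row 0: [32, 0, 0] -> [32, 0, 0]
row 1: [0, 0, 4] -> [4, 0, 0]
row 2: [8, 32, 2] -> [8, 32, 2]

Answer: 32, 0, 0, 4, 0, 0, 8, 32, 2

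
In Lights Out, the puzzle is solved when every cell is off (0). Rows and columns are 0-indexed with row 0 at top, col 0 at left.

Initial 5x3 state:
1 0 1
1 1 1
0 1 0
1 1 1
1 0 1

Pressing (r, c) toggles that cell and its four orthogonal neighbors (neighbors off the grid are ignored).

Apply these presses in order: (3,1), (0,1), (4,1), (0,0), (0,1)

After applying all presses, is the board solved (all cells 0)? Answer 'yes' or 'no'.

After press 1 at (3,1):
1 0 1
1 1 1
0 0 0
0 0 0
1 1 1

After press 2 at (0,1):
0 1 0
1 0 1
0 0 0
0 0 0
1 1 1

After press 3 at (4,1):
0 1 0
1 0 1
0 0 0
0 1 0
0 0 0

After press 4 at (0,0):
1 0 0
0 0 1
0 0 0
0 1 0
0 0 0

After press 5 at (0,1):
0 1 1
0 1 1
0 0 0
0 1 0
0 0 0

Lights still on: 5

Answer: no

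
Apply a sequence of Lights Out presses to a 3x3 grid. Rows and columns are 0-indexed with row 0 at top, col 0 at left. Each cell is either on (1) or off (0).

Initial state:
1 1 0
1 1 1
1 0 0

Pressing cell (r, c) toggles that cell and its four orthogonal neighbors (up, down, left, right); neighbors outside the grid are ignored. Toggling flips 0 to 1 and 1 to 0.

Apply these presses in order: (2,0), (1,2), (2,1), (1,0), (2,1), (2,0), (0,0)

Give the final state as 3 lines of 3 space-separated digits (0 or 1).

Answer: 1 0 1
1 1 0
0 0 1

Derivation:
After press 1 at (2,0):
1 1 0
0 1 1
0 1 0

After press 2 at (1,2):
1 1 1
0 0 0
0 1 1

After press 3 at (2,1):
1 1 1
0 1 0
1 0 0

After press 4 at (1,0):
0 1 1
1 0 0
0 0 0

After press 5 at (2,1):
0 1 1
1 1 0
1 1 1

After press 6 at (2,0):
0 1 1
0 1 0
0 0 1

After press 7 at (0,0):
1 0 1
1 1 0
0 0 1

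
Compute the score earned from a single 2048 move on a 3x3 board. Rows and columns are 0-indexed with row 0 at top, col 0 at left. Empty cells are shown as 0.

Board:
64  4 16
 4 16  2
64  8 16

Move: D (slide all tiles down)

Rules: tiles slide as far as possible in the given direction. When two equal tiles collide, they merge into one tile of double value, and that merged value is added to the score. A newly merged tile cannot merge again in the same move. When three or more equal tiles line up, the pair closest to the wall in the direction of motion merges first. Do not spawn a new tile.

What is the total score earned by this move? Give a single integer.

Answer: 0

Derivation:
Slide down:
col 0: [64, 4, 64] -> [64, 4, 64]  score +0 (running 0)
col 1: [4, 16, 8] -> [4, 16, 8]  score +0 (running 0)
col 2: [16, 2, 16] -> [16, 2, 16]  score +0 (running 0)
Board after move:
64  4 16
 4 16  2
64  8 16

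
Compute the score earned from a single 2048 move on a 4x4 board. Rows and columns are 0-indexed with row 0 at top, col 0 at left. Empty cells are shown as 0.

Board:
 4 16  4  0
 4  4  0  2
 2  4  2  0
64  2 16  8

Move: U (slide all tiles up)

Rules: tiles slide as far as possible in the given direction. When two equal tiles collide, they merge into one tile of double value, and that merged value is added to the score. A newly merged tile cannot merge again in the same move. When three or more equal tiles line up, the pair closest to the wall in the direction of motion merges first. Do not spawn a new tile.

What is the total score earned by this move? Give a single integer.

Slide up:
col 0: [4, 4, 2, 64] -> [8, 2, 64, 0]  score +8 (running 8)
col 1: [16, 4, 4, 2] -> [16, 8, 2, 0]  score +8 (running 16)
col 2: [4, 0, 2, 16] -> [4, 2, 16, 0]  score +0 (running 16)
col 3: [0, 2, 0, 8] -> [2, 8, 0, 0]  score +0 (running 16)
Board after move:
 8 16  4  2
 2  8  2  8
64  2 16  0
 0  0  0  0

Answer: 16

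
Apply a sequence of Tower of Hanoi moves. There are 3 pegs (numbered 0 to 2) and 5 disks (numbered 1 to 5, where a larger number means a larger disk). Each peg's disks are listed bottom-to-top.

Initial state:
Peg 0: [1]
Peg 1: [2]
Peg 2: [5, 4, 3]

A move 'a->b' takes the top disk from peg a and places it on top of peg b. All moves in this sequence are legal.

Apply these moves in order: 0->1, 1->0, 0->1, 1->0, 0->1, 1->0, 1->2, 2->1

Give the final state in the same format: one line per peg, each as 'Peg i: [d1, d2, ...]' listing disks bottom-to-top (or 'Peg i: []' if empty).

Answer: Peg 0: [1]
Peg 1: [2]
Peg 2: [5, 4, 3]

Derivation:
After move 1 (0->1):
Peg 0: []
Peg 1: [2, 1]
Peg 2: [5, 4, 3]

After move 2 (1->0):
Peg 0: [1]
Peg 1: [2]
Peg 2: [5, 4, 3]

After move 3 (0->1):
Peg 0: []
Peg 1: [2, 1]
Peg 2: [5, 4, 3]

After move 4 (1->0):
Peg 0: [1]
Peg 1: [2]
Peg 2: [5, 4, 3]

After move 5 (0->1):
Peg 0: []
Peg 1: [2, 1]
Peg 2: [5, 4, 3]

After move 6 (1->0):
Peg 0: [1]
Peg 1: [2]
Peg 2: [5, 4, 3]

After move 7 (1->2):
Peg 0: [1]
Peg 1: []
Peg 2: [5, 4, 3, 2]

After move 8 (2->1):
Peg 0: [1]
Peg 1: [2]
Peg 2: [5, 4, 3]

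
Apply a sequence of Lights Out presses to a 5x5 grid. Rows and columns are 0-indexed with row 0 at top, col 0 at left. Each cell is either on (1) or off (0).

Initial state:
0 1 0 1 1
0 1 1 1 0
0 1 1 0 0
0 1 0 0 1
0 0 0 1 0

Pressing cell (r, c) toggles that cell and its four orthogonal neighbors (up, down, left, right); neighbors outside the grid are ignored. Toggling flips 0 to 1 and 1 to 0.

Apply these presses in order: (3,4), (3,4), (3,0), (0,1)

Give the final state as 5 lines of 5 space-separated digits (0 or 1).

Answer: 1 0 1 1 1
0 0 1 1 0
1 1 1 0 0
1 0 0 0 1
1 0 0 1 0

Derivation:
After press 1 at (3,4):
0 1 0 1 1
0 1 1 1 0
0 1 1 0 1
0 1 0 1 0
0 0 0 1 1

After press 2 at (3,4):
0 1 0 1 1
0 1 1 1 0
0 1 1 0 0
0 1 0 0 1
0 0 0 1 0

After press 3 at (3,0):
0 1 0 1 1
0 1 1 1 0
1 1 1 0 0
1 0 0 0 1
1 0 0 1 0

After press 4 at (0,1):
1 0 1 1 1
0 0 1 1 0
1 1 1 0 0
1 0 0 0 1
1 0 0 1 0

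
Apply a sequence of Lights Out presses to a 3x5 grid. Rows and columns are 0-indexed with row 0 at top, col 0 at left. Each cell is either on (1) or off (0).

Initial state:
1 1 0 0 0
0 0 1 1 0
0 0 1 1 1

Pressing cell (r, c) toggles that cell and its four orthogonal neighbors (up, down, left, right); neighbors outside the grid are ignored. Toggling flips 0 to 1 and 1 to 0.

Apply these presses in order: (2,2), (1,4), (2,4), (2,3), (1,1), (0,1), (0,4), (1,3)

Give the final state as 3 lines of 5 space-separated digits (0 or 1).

Answer: 0 1 1 0 0
1 0 0 0 0
0 0 1 1 0

Derivation:
After press 1 at (2,2):
1 1 0 0 0
0 0 0 1 0
0 1 0 0 1

After press 2 at (1,4):
1 1 0 0 1
0 0 0 0 1
0 1 0 0 0

After press 3 at (2,4):
1 1 0 0 1
0 0 0 0 0
0 1 0 1 1

After press 4 at (2,3):
1 1 0 0 1
0 0 0 1 0
0 1 1 0 0

After press 5 at (1,1):
1 0 0 0 1
1 1 1 1 0
0 0 1 0 0

After press 6 at (0,1):
0 1 1 0 1
1 0 1 1 0
0 0 1 0 0

After press 7 at (0,4):
0 1 1 1 0
1 0 1 1 1
0 0 1 0 0

After press 8 at (1,3):
0 1 1 0 0
1 0 0 0 0
0 0 1 1 0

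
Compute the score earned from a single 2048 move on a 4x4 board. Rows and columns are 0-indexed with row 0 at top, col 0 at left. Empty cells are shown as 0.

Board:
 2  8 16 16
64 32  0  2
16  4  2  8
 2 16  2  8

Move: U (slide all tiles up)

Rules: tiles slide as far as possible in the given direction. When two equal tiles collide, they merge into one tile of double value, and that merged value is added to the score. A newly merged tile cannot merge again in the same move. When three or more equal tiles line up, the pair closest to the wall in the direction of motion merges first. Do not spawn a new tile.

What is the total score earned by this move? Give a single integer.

Slide up:
col 0: [2, 64, 16, 2] -> [2, 64, 16, 2]  score +0 (running 0)
col 1: [8, 32, 4, 16] -> [8, 32, 4, 16]  score +0 (running 0)
col 2: [16, 0, 2, 2] -> [16, 4, 0, 0]  score +4 (running 4)
col 3: [16, 2, 8, 8] -> [16, 2, 16, 0]  score +16 (running 20)
Board after move:
 2  8 16 16
64 32  4  2
16  4  0 16
 2 16  0  0

Answer: 20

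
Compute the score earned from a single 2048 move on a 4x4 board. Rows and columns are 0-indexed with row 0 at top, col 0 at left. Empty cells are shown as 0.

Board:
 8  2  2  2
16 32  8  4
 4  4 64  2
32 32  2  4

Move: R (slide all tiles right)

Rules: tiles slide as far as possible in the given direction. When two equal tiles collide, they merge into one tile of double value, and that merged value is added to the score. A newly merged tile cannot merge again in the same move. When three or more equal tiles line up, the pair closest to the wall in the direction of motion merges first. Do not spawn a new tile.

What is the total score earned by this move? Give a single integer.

Slide right:
row 0: [8, 2, 2, 2] -> [0, 8, 2, 4]  score +4 (running 4)
row 1: [16, 32, 8, 4] -> [16, 32, 8, 4]  score +0 (running 4)
row 2: [4, 4, 64, 2] -> [0, 8, 64, 2]  score +8 (running 12)
row 3: [32, 32, 2, 4] -> [0, 64, 2, 4]  score +64 (running 76)
Board after move:
 0  8  2  4
16 32  8  4
 0  8 64  2
 0 64  2  4

Answer: 76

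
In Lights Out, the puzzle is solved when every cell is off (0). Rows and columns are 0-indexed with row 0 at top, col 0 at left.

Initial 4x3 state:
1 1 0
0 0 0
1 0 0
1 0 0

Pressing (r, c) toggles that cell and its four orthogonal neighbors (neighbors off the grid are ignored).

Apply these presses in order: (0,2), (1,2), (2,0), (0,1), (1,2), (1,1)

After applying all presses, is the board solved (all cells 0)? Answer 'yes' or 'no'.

Answer: yes

Derivation:
After press 1 at (0,2):
1 0 1
0 0 1
1 0 0
1 0 0

After press 2 at (1,2):
1 0 0
0 1 0
1 0 1
1 0 0

After press 3 at (2,0):
1 0 0
1 1 0
0 1 1
0 0 0

After press 4 at (0,1):
0 1 1
1 0 0
0 1 1
0 0 0

After press 5 at (1,2):
0 1 0
1 1 1
0 1 0
0 0 0

After press 6 at (1,1):
0 0 0
0 0 0
0 0 0
0 0 0

Lights still on: 0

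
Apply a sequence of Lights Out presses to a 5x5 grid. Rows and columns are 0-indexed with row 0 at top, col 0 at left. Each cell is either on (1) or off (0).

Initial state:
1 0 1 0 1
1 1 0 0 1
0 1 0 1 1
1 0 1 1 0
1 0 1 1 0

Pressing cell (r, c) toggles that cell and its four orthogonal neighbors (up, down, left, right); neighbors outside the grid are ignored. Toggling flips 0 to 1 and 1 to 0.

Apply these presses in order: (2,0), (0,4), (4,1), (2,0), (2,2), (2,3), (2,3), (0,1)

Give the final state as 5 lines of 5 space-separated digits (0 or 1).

After press 1 at (2,0):
1 0 1 0 1
0 1 0 0 1
1 0 0 1 1
0 0 1 1 0
1 0 1 1 0

After press 2 at (0,4):
1 0 1 1 0
0 1 0 0 0
1 0 0 1 1
0 0 1 1 0
1 0 1 1 0

After press 3 at (4,1):
1 0 1 1 0
0 1 0 0 0
1 0 0 1 1
0 1 1 1 0
0 1 0 1 0

After press 4 at (2,0):
1 0 1 1 0
1 1 0 0 0
0 1 0 1 1
1 1 1 1 0
0 1 0 1 0

After press 5 at (2,2):
1 0 1 1 0
1 1 1 0 0
0 0 1 0 1
1 1 0 1 0
0 1 0 1 0

After press 6 at (2,3):
1 0 1 1 0
1 1 1 1 0
0 0 0 1 0
1 1 0 0 0
0 1 0 1 0

After press 7 at (2,3):
1 0 1 1 0
1 1 1 0 0
0 0 1 0 1
1 1 0 1 0
0 1 0 1 0

After press 8 at (0,1):
0 1 0 1 0
1 0 1 0 0
0 0 1 0 1
1 1 0 1 0
0 1 0 1 0

Answer: 0 1 0 1 0
1 0 1 0 0
0 0 1 0 1
1 1 0 1 0
0 1 0 1 0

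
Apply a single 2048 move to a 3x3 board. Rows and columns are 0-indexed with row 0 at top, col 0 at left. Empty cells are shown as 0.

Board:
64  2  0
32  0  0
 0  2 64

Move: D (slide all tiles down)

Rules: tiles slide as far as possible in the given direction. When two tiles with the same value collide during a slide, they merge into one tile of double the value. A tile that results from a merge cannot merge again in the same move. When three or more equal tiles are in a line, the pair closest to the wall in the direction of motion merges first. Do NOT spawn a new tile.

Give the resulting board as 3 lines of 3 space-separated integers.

Slide down:
col 0: [64, 32, 0] -> [0, 64, 32]
col 1: [2, 0, 2] -> [0, 0, 4]
col 2: [0, 0, 64] -> [0, 0, 64]

Answer:  0  0  0
64  0  0
32  4 64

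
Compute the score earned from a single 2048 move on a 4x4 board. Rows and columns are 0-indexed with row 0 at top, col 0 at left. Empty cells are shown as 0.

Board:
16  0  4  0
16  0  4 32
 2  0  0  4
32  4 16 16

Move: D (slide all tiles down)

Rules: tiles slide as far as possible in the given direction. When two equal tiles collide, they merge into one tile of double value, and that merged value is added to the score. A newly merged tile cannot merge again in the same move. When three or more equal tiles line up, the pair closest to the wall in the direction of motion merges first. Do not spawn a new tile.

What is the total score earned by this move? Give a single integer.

Answer: 40

Derivation:
Slide down:
col 0: [16, 16, 2, 32] -> [0, 32, 2, 32]  score +32 (running 32)
col 1: [0, 0, 0, 4] -> [0, 0, 0, 4]  score +0 (running 32)
col 2: [4, 4, 0, 16] -> [0, 0, 8, 16]  score +8 (running 40)
col 3: [0, 32, 4, 16] -> [0, 32, 4, 16]  score +0 (running 40)
Board after move:
 0  0  0  0
32  0  0 32
 2  0  8  4
32  4 16 16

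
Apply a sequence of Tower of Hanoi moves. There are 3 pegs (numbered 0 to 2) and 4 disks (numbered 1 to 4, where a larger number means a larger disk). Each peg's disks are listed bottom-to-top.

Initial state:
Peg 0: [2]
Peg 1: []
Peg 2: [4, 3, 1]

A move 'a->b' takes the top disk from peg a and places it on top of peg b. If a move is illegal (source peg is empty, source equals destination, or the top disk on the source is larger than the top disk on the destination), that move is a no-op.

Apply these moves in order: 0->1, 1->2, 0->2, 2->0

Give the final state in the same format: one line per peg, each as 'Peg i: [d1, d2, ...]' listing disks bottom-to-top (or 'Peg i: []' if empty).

After move 1 (0->1):
Peg 0: []
Peg 1: [2]
Peg 2: [4, 3, 1]

After move 2 (1->2):
Peg 0: []
Peg 1: [2]
Peg 2: [4, 3, 1]

After move 3 (0->2):
Peg 0: []
Peg 1: [2]
Peg 2: [4, 3, 1]

After move 4 (2->0):
Peg 0: [1]
Peg 1: [2]
Peg 2: [4, 3]

Answer: Peg 0: [1]
Peg 1: [2]
Peg 2: [4, 3]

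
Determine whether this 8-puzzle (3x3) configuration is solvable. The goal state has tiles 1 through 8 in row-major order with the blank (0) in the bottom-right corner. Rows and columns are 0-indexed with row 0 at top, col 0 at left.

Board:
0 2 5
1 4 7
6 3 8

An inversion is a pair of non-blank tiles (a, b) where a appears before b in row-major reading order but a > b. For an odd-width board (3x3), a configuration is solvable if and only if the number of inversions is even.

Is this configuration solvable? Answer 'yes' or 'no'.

Inversions (pairs i<j in row-major order where tile[i] > tile[j] > 0): 8
8 is even, so the puzzle is solvable.

Answer: yes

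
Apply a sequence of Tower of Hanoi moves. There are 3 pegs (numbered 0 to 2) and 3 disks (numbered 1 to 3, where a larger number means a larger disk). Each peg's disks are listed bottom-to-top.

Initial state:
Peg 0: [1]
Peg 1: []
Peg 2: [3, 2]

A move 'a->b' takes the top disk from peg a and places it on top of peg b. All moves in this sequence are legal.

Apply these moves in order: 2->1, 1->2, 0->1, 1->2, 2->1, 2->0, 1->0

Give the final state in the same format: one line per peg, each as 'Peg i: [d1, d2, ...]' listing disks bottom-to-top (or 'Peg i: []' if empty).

Answer: Peg 0: [2, 1]
Peg 1: []
Peg 2: [3]

Derivation:
After move 1 (2->1):
Peg 0: [1]
Peg 1: [2]
Peg 2: [3]

After move 2 (1->2):
Peg 0: [1]
Peg 1: []
Peg 2: [3, 2]

After move 3 (0->1):
Peg 0: []
Peg 1: [1]
Peg 2: [3, 2]

After move 4 (1->2):
Peg 0: []
Peg 1: []
Peg 2: [3, 2, 1]

After move 5 (2->1):
Peg 0: []
Peg 1: [1]
Peg 2: [3, 2]

After move 6 (2->0):
Peg 0: [2]
Peg 1: [1]
Peg 2: [3]

After move 7 (1->0):
Peg 0: [2, 1]
Peg 1: []
Peg 2: [3]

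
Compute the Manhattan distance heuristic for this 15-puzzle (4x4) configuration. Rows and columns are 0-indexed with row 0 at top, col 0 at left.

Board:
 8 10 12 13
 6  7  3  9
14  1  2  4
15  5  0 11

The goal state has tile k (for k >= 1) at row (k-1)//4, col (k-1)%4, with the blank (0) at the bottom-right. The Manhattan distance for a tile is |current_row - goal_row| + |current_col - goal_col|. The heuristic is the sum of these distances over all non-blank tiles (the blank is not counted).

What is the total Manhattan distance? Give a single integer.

Tile 8: (0,0)->(1,3) = 4
Tile 10: (0,1)->(2,1) = 2
Tile 12: (0,2)->(2,3) = 3
Tile 13: (0,3)->(3,0) = 6
Tile 6: (1,0)->(1,1) = 1
Tile 7: (1,1)->(1,2) = 1
Tile 3: (1,2)->(0,2) = 1
Tile 9: (1,3)->(2,0) = 4
Tile 14: (2,0)->(3,1) = 2
Tile 1: (2,1)->(0,0) = 3
Tile 2: (2,2)->(0,1) = 3
Tile 4: (2,3)->(0,3) = 2
Tile 15: (3,0)->(3,2) = 2
Tile 5: (3,1)->(1,0) = 3
Tile 11: (3,3)->(2,2) = 2
Sum: 4 + 2 + 3 + 6 + 1 + 1 + 1 + 4 + 2 + 3 + 3 + 2 + 2 + 3 + 2 = 39

Answer: 39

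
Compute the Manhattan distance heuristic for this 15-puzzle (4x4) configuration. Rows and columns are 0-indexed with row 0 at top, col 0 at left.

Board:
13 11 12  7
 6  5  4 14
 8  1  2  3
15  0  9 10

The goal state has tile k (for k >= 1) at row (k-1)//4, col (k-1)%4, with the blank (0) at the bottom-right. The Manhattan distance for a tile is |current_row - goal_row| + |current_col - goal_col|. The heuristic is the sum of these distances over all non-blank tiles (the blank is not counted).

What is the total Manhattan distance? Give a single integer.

Tile 13: (0,0)->(3,0) = 3
Tile 11: (0,1)->(2,2) = 3
Tile 12: (0,2)->(2,3) = 3
Tile 7: (0,3)->(1,2) = 2
Tile 6: (1,0)->(1,1) = 1
Tile 5: (1,1)->(1,0) = 1
Tile 4: (1,2)->(0,3) = 2
Tile 14: (1,3)->(3,1) = 4
Tile 8: (2,0)->(1,3) = 4
Tile 1: (2,1)->(0,0) = 3
Tile 2: (2,2)->(0,1) = 3
Tile 3: (2,3)->(0,2) = 3
Tile 15: (3,0)->(3,2) = 2
Tile 9: (3,2)->(2,0) = 3
Tile 10: (3,3)->(2,1) = 3
Sum: 3 + 3 + 3 + 2 + 1 + 1 + 2 + 4 + 4 + 3 + 3 + 3 + 2 + 3 + 3 = 40

Answer: 40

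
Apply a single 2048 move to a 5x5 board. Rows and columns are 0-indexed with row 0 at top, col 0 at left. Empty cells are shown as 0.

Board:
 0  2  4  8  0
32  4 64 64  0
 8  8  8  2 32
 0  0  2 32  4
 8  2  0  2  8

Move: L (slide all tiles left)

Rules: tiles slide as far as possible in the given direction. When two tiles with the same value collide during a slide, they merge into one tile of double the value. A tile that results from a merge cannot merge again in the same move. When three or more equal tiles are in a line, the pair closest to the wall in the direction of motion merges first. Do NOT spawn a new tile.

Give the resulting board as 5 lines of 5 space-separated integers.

Slide left:
row 0: [0, 2, 4, 8, 0] -> [2, 4, 8, 0, 0]
row 1: [32, 4, 64, 64, 0] -> [32, 4, 128, 0, 0]
row 2: [8, 8, 8, 2, 32] -> [16, 8, 2, 32, 0]
row 3: [0, 0, 2, 32, 4] -> [2, 32, 4, 0, 0]
row 4: [8, 2, 0, 2, 8] -> [8, 4, 8, 0, 0]

Answer:   2   4   8   0   0
 32   4 128   0   0
 16   8   2  32   0
  2  32   4   0   0
  8   4   8   0   0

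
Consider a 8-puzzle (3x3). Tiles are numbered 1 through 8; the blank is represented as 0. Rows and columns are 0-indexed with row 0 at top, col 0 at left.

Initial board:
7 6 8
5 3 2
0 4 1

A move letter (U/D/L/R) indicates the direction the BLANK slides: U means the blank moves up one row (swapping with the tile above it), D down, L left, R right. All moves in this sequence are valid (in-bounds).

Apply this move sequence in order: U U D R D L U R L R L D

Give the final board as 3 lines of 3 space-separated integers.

After move 1 (U):
7 6 8
0 3 2
5 4 1

After move 2 (U):
0 6 8
7 3 2
5 4 1

After move 3 (D):
7 6 8
0 3 2
5 4 1

After move 4 (R):
7 6 8
3 0 2
5 4 1

After move 5 (D):
7 6 8
3 4 2
5 0 1

After move 6 (L):
7 6 8
3 4 2
0 5 1

After move 7 (U):
7 6 8
0 4 2
3 5 1

After move 8 (R):
7 6 8
4 0 2
3 5 1

After move 9 (L):
7 6 8
0 4 2
3 5 1

After move 10 (R):
7 6 8
4 0 2
3 5 1

After move 11 (L):
7 6 8
0 4 2
3 5 1

After move 12 (D):
7 6 8
3 4 2
0 5 1

Answer: 7 6 8
3 4 2
0 5 1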